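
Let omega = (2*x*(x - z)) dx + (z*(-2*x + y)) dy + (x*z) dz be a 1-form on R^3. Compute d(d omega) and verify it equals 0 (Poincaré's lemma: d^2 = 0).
d(d omega) = 0

Step 1: d omega = sum_{i<j} (∂f_j/∂x_i - ∂f_i/∂x_j) dx_i ∧ dx_j:
  coeff of dx ∧ dy: -2*z
  coeff of dx ∧ dz: 2*x + z
  coeff of dy ∧ dz: 2*x - y
Step 2: Apply d again to each 2-form coefficient. The only possible 3-form in R^3 is dx ∧ dy ∧ dz, with coefficient
  ∂(coeff of dy∧dz)/∂x - ∂(coeff of dx∧dz)/∂y + ∂(coeff of dx∧dy)/∂z
  = ∂/∂x (2*x - y) - ∂/∂y (2*x + z) + ∂/∂z (-2*z).
Each of these terms simplifies to sums of mixed partials that cancel in pairs. The result is 0 (by equality of mixed partials for smooth functions — Schwarz / Clairaut).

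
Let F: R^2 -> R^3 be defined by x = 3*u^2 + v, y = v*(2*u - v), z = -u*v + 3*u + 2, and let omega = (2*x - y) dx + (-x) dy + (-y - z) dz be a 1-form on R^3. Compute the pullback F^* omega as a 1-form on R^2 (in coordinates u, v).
F^* omega = (36*u^3 - 18*u^2*v + 7*u*v^2 + 12*u*v - 9*u - v^3 + v^2 + 2*v - 6) du + (-6*u^3 + 7*u^2*v + 9*u^2 - u*v^2 - 4*u*v + 2*u + 3*v^2 + 2*v) dv

Using F^*(f dg) = (f ∘ F) d(g ∘ F), substitute each coordinate x_i by F_i(u, v) in f_i, and replace dx_i by d F_i = (∂F_i/∂u) du + (∂F_i/∂v) dv.
  For the x component: f_1(F) = 6*u^2 - 2*u*v + v^2 + 2*v; d F_1 = (6*u) du + (1) dv
  For the y component: f_2(F) = -3*u^2 - v; d F_2 = (2*v) du + (2*u - 2*v) dv
  For the z component: f_3(F) = -u*v - 3*u + v^2 - 2; d F_3 = (3 - v) du + (-u) dv
Combining and collecting du, dv coefficients:
  coeff of du: 36*u^3 - 18*u^2*v + 7*u*v^2 + 12*u*v - 9*u - v^3 + v^2 + 2*v - 6
  coeff of dv: -6*u^3 + 7*u^2*v + 9*u^2 - u*v^2 - 4*u*v + 2*u + 3*v^2 + 2*v
F^* omega = (36*u^3 - 18*u^2*v + 7*u*v^2 + 12*u*v - 9*u - v^3 + v^2 + 2*v - 6) du + (-6*u^3 + 7*u^2*v + 9*u^2 - u*v^2 - 4*u*v + 2*u + 3*v^2 + 2*v) dv.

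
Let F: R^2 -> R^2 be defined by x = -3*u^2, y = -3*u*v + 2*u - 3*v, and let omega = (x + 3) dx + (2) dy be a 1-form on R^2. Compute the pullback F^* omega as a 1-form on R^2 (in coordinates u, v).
F^* omega = (18*u^3 - 18*u - 6*v + 4) du + (-6*u - 6) dv

Using F^*(f dg) = (f ∘ F) d(g ∘ F), substitute each coordinate x_i by F_i(u, v) in f_i, and replace dx_i by d F_i = (∂F_i/∂u) du + (∂F_i/∂v) dv.
  For the x component: f_1(F) = 3 - 3*u^2; d F_1 = (-6*u) du + (0) dv
  For the y component: f_2(F) = 2; d F_2 = (2 - 3*v) du + (-3*u - 3) dv
Combining and collecting du, dv coefficients:
  coeff of du: 18*u^3 - 18*u - 6*v + 4
  coeff of dv: -6*u - 6
F^* omega = (18*u^3 - 18*u - 6*v + 4) du + (-6*u - 6) dv.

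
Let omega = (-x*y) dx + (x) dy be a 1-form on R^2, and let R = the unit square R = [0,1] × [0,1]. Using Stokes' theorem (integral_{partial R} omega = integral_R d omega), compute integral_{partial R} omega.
integral_(partial R) omega = 3/2

Stokes: integral_partial_R omega = integral_R d omega with d omega = (∂Q/∂x - ∂P/∂y) dx ∧ dy.
  ∂Q/∂x = 1
  ∂P/∂y = -x
  integrand = ∂Q/∂x - ∂P/∂y = x + 1.
Integrating over R: integral_0^1 integral_0^1 (x + 1) dx dy = 3/2.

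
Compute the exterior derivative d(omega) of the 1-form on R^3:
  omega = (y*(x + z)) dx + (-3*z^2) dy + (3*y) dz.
d(omega) = (-x - z) dx ∧ dy + (-y) dx ∧ dz + (6*z + 3) dy ∧ dz

For a 1-form omega = sum_i f_i dx_i, the exterior derivative is
  d(omega) = sum_{i < j} (∂f_j/∂x_i - ∂f_i/∂x_j) dx_i ∧ dx_j.
  coefficient of dx ∧ dy: ∂f_2/∂x - ∂f_1/∂y = ∂(-3*z^2)/∂x - ∂(y*(x + z))/∂y = -x - z
  coefficient of dx ∧ dz: ∂f_3/∂x - ∂f_1/∂z = ∂(3*y)/∂x - ∂(y*(x + z))/∂z = -y
  coefficient of dy ∧ dz: ∂f_3/∂y - ∂f_2/∂z = ∂(3*y)/∂y - ∂(-3*z^2)/∂z = 6*z + 3
Assembling: d(omega) = (-x - z) dx ∧ dy + (-y) dx ∧ dz + (6*z + 3) dy ∧ dz.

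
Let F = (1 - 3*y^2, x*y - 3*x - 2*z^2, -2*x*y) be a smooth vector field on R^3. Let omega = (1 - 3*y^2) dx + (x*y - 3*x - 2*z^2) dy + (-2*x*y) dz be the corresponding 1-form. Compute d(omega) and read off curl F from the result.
d(omega) = (-2*x + 4*z) dy ∧ dz + (2*y) dz ∧ dx + (7*y - 3) dx ∧ dy; curl F = (-2*x + 4*z, 2*y, 7*y - 3)

d omega = sum_{i<j} (∂f_j/∂x_i - ∂f_i/∂x_j) dx_i ∧ dx_j. Under the identification (dy ∧ dz, dz ∧ dx, dx ∧ dy) ↔ (e_x, e_y, e_z), the coefficients are exactly the components of curl F. Compute:
  ∂R/∂y - ∂Q/∂z = (-2*x) - (-4*z) = -2*x + 4*z
  ∂P/∂z - ∂R/∂x = (0) - (-2*y) = 2*y
  ∂Q/∂x - ∂P/∂y = (y - 3) - (-6*y) = 7*y - 3.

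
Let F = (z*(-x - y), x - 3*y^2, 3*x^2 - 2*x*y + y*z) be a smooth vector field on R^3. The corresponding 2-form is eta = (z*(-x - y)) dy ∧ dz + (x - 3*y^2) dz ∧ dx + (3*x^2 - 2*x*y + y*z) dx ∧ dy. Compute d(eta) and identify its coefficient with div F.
d(eta) = (-5*y - z) dx ∧ dy ∧ dz; div F = -5*y - z

For a 2-form in R^3 of the form above, applying d gives a 3-form with coefficient ∂P/∂x + ∂Q/∂y + ∂R/∂z:
  ∂P/∂x = -z
  ∂Q/∂y = -6*y
  ∂R/∂z = y
Sum = -5*y - z, which is exactly div F.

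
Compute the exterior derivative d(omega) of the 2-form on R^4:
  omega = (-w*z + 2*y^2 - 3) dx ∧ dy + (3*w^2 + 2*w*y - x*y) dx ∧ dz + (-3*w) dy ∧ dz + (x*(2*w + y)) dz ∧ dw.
d(omega) = (-3*w + x) dx ∧ dy ∧ dz + (-z) dx ∧ dy ∧ dw + (8*w + 3*y) dx ∧ dz ∧ dw + (x - 3) dy ∧ dz ∧ dw

For a 2-form omega = sum_{i<j} g_{ij} dx_i ∧ dx_j, the exterior derivative is
  d(omega) = sum_{i<j} d(g_{ij}) ∧ dx_i ∧ dx_j = sum_{i<j, k} (∂g_{ij}/∂x_k) dx_k ∧ dx_i ∧ dx_j.
Expand each term, using dx_k ∧ dx_i ∧ dx_j = sgn(permutation) dx_{(a)} ∧ dx_{(b)} ∧ dx_{(c)} with (a < b < c) sorted:
  d(-w*z + 2*y^2 - 3) includes (∂/∂z)(-w*z + 2*y^2 - 3) dz = (-w) dz, which multiplied by dx ∧ dy gives (-w) dx ∧ dy ∧ dz
  d(-w*z + 2*y^2 - 3) includes (∂/∂w)(-w*z + 2*y^2 - 3) dw = (-z) dw, which multiplied by dx ∧ dy gives (-z) dx ∧ dy ∧ dw
  d(3*w^2 + 2*w*y - x*y) includes (∂/∂y)(3*w^2 + 2*w*y - x*y) dy = (2*w - x) dy, which multiplied by dx ∧ dz gives (-2*w + x) dx ∧ dy ∧ dz
  d(3*w^2 + 2*w*y - x*y) includes (∂/∂w)(3*w^2 + 2*w*y - x*y) dw = (6*w + 2*y) dw, which multiplied by dx ∧ dz gives (6*w + 2*y) dx ∧ dz ∧ dw
  d(-3*w) includes (∂/∂w)(-3*w) dw = (-3) dw, which multiplied by dy ∧ dz gives (-3) dy ∧ dz ∧ dw
  d(x*(2*w + y)) includes (∂/∂x)(x*(2*w + y)) dx = (2*w + y) dx, which multiplied by dz ∧ dw gives (2*w + y) dx ∧ dz ∧ dw
  d(x*(2*w + y)) includes (∂/∂y)(x*(2*w + y)) dy = (x) dy, which multiplied by dz ∧ dw gives (x) dy ∧ dz ∧ dw
Collecting like 3-forms: d(omega) = (-3*w + x) dx ∧ dy ∧ dz + (-z) dx ∧ dy ∧ dw + (8*w + 3*y) dx ∧ dz ∧ dw + (x - 3) dy ∧ dz ∧ dw.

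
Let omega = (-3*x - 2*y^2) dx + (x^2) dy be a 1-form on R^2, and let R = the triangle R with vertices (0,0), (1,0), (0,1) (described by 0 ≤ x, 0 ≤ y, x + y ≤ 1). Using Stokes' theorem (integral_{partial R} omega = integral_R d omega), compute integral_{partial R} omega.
integral_(partial R) omega = 1

Stokes: integral_partial_R omega = integral_R d omega with d omega = (∂Q/∂x - ∂P/∂y) dx ∧ dy.
  ∂Q/∂x = 2*x
  ∂P/∂y = -4*y
  integrand = ∂Q/∂x - ∂P/∂y = 2*x + 4*y.
Integrating over R: integral_0^1 integral_0^{1-x} (2*x + 4*y) dy dx = 1.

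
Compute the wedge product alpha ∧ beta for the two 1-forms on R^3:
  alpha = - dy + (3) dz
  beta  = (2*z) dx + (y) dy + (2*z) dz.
alpha ∧ beta = (2*z) dx ∧ dy + (-3*y - 2*z) dy ∧ dz + (-6*z) dx ∧ dz

Distribute the wedge, using dx_i ∧ dx_j = -dx_j ∧ dx_i and dx_i ∧ dx_i = 0. For each pair (i, j) with i < j, the coefficient of dx_i ∧ dx_j in alpha ∧ beta is (alpha_i * beta_j - alpha_j * beta_i). Collecting: alpha ∧ beta = (2*z) dx ∧ dy + (-3*y - 2*z) dy ∧ dz + (-6*z) dx ∧ dz.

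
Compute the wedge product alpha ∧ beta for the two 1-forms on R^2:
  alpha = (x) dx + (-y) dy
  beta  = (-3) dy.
alpha ∧ beta = (-3*x) dx ∧ dy

Distribute the wedge, using dx_i ∧ dx_j = -dx_j ∧ dx_i and dx_i ∧ dx_i = 0. For each pair (i, j) with i < j, the coefficient of dx_i ∧ dx_j in alpha ∧ beta is (alpha_i * beta_j - alpha_j * beta_i). Collecting: alpha ∧ beta = (-3*x) dx ∧ dy.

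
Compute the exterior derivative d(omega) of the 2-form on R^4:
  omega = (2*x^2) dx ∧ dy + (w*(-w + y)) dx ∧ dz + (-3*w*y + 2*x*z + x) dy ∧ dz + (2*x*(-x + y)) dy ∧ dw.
d(omega) = (-w + 2*z + 1) dx ∧ dy ∧ dz + (-2*w + y) dx ∧ dz ∧ dw + (-3*y) dy ∧ dz ∧ dw + (-4*x + 2*y) dx ∧ dy ∧ dw

For a 2-form omega = sum_{i<j} g_{ij} dx_i ∧ dx_j, the exterior derivative is
  d(omega) = sum_{i<j} d(g_{ij}) ∧ dx_i ∧ dx_j = sum_{i<j, k} (∂g_{ij}/∂x_k) dx_k ∧ dx_i ∧ dx_j.
Expand each term, using dx_k ∧ dx_i ∧ dx_j = sgn(permutation) dx_{(a)} ∧ dx_{(b)} ∧ dx_{(c)} with (a < b < c) sorted:
  d(w*(-w + y)) includes (∂/∂y)(w*(-w + y)) dy = (w) dy, which multiplied by dx ∧ dz gives (-w) dx ∧ dy ∧ dz
  d(w*(-w + y)) includes (∂/∂w)(w*(-w + y)) dw = (-2*w + y) dw, which multiplied by dx ∧ dz gives (-2*w + y) dx ∧ dz ∧ dw
  d(-3*w*y + 2*x*z + x) includes (∂/∂x)(-3*w*y + 2*x*z + x) dx = (2*z + 1) dx, which multiplied by dy ∧ dz gives (2*z + 1) dx ∧ dy ∧ dz
  d(-3*w*y + 2*x*z + x) includes (∂/∂w)(-3*w*y + 2*x*z + x) dw = (-3*y) dw, which multiplied by dy ∧ dz gives (-3*y) dy ∧ dz ∧ dw
  d(2*x*(-x + y)) includes (∂/∂x)(2*x*(-x + y)) dx = (-4*x + 2*y) dx, which multiplied by dy ∧ dw gives (-4*x + 2*y) dx ∧ dy ∧ dw
Collecting like 3-forms: d(omega) = (-w + 2*z + 1) dx ∧ dy ∧ dz + (-2*w + y) dx ∧ dz ∧ dw + (-3*y) dy ∧ dz ∧ dw + (-4*x + 2*y) dx ∧ dy ∧ dw.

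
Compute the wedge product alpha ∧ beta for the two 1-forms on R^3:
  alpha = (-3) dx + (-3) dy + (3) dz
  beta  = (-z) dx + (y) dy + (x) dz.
alpha ∧ beta = (-3*y - 3*z) dx ∧ dy + (-3*x + 3*z) dx ∧ dz + (-3*x - 3*y) dy ∧ dz

Distribute the wedge, using dx_i ∧ dx_j = -dx_j ∧ dx_i and dx_i ∧ dx_i = 0. For each pair (i, j) with i < j, the coefficient of dx_i ∧ dx_j in alpha ∧ beta is (alpha_i * beta_j - alpha_j * beta_i). Collecting: alpha ∧ beta = (-3*y - 3*z) dx ∧ dy + (-3*x + 3*z) dx ∧ dz + (-3*x - 3*y) dy ∧ dz.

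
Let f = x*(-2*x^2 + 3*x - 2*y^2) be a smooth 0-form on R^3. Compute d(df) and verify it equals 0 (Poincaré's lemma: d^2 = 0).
d(df) = 0

Step 1: df = sum_i (∂f/∂x_i) dx_i = (-6*x^2 + 6*x - 2*y^2) dx + (-4*x*y) dy + (0) dz.
Step 2: Apply d again. Using the 1-form formula, the coefficient of dx ∧ dy in d(df) is ∂^2 f/∂x ∂y - ∂^2 f/∂y ∂x = (-4*y) - (-4*y) = 0 (equality of mixed partials for smooth f).
Similarly for dx ∧ dz and dy ∧ dz — all coefficients vanish. So d(df) = 0.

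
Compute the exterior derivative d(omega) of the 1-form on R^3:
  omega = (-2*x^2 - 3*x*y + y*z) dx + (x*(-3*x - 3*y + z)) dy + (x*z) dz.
d(omega) = (-3*x - 3*y) dx ∧ dy + (-y + z) dx ∧ dz + (-x) dy ∧ dz

For a 1-form omega = sum_i f_i dx_i, the exterior derivative is
  d(omega) = sum_{i < j} (∂f_j/∂x_i - ∂f_i/∂x_j) dx_i ∧ dx_j.
  coefficient of dx ∧ dy: ∂f_2/∂x - ∂f_1/∂y = ∂(x*(-3*x - 3*y + z))/∂x - ∂(-2*x^2 - 3*x*y + y*z)/∂y = -3*x - 3*y
  coefficient of dx ∧ dz: ∂f_3/∂x - ∂f_1/∂z = ∂(x*z)/∂x - ∂(-2*x^2 - 3*x*y + y*z)/∂z = -y + z
  coefficient of dy ∧ dz: ∂f_3/∂y - ∂f_2/∂z = ∂(x*z)/∂y - ∂(x*(-3*x - 3*y + z))/∂z = -x
Assembling: d(omega) = (-3*x - 3*y) dx ∧ dy + (-y + z) dx ∧ dz + (-x) dy ∧ dz.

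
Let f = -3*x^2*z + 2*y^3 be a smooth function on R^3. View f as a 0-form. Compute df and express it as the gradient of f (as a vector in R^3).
df = (-6*x*z) dx + (6*y^2) dy + (-3*x^2) dz; grad f = (-6*x*z, 6*y^2, -3*x^2)

For a 0-form f, d f = (∂f/∂x) dx + (∂f/∂y) dy + (∂f/∂z) dz. The components of the vector representation are exactly the entries of grad f in Cartesian coordinates:
  ∂f/∂x = -6*x*z
  ∂f/∂y = 6*y^2
  ∂f/∂z = -3*x^2.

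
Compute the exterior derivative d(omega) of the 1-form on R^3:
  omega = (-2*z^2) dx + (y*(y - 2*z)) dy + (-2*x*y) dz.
d(omega) = (-2*y + 4*z) dx ∧ dz + (-2*x + 2*y) dy ∧ dz

For a 1-form omega = sum_i f_i dx_i, the exterior derivative is
  d(omega) = sum_{i < j} (∂f_j/∂x_i - ∂f_i/∂x_j) dx_i ∧ dx_j.
  coefficient of dx ∧ dz: ∂f_3/∂x - ∂f_1/∂z = ∂(-2*x*y)/∂x - ∂(-2*z^2)/∂z = -2*y + 4*z
  coefficient of dy ∧ dz: ∂f_3/∂y - ∂f_2/∂z = ∂(-2*x*y)/∂y - ∂(y*(y - 2*z))/∂z = -2*x + 2*y
Assembling: d(omega) = (-2*y + 4*z) dx ∧ dz + (-2*x + 2*y) dy ∧ dz.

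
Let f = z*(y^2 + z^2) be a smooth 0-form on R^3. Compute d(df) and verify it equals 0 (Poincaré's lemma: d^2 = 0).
d(df) = 0

Step 1: df = sum_i (∂f/∂x_i) dx_i = (0) dx + (2*y*z) dy + (y^2 + 3*z^2) dz.
Step 2: Apply d again. Using the 1-form formula, the coefficient of dx ∧ dy in d(df) is ∂^2 f/∂x ∂y - ∂^2 f/∂y ∂x = (0) - (0) = 0 (equality of mixed partials for smooth f).
Similarly for dx ∧ dz and dy ∧ dz — all coefficients vanish. So d(df) = 0.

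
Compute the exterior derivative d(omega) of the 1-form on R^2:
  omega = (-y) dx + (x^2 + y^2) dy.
d(omega) = (2*x + 1) dx ∧ dy

For a 1-form omega = sum_i f_i dx_i, the exterior derivative is
  d(omega) = sum_{i < j} (∂f_j/∂x_i - ∂f_i/∂x_j) dx_i ∧ dx_j.
  coefficient of dx ∧ dy: ∂f_2/∂x - ∂f_1/∂y = ∂(x^2 + y^2)/∂x - ∂(-y)/∂y = 2*x + 1
Assembling: d(omega) = (2*x + 1) dx ∧ dy.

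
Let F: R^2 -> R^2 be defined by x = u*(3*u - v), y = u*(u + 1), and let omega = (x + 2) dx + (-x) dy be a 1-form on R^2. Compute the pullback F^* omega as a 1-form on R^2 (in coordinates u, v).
F^* omega = (12*u^3 - 7*u^2*v - 3*u^2 + u*v^2 + u*v + 12*u - 2*v) du + (u*(-3*u^2 + u*v - 2)) dv

Using F^*(f dg) = (f ∘ F) d(g ∘ F), substitute each coordinate x_i by F_i(u, v) in f_i, and replace dx_i by d F_i = (∂F_i/∂u) du + (∂F_i/∂v) dv.
  For the x component: f_1(F) = 3*u^2 - u*v + 2; d F_1 = (6*u - v) du + (-u) dv
  For the y component: f_2(F) = u*(-3*u + v); d F_2 = (2*u + 1) du + (0) dv
Combining and collecting du, dv coefficients:
  coeff of du: 12*u^3 - 7*u^2*v - 3*u^2 + u*v^2 + u*v + 12*u - 2*v
  coeff of dv: u*(-3*u^2 + u*v - 2)
F^* omega = (12*u^3 - 7*u^2*v - 3*u^2 + u*v^2 + u*v + 12*u - 2*v) du + (u*(-3*u^2 + u*v - 2)) dv.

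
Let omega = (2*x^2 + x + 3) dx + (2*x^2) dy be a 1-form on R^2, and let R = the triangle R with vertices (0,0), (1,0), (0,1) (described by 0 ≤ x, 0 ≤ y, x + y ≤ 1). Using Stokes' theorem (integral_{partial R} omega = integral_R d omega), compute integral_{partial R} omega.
integral_(partial R) omega = 2/3

Stokes: integral_partial_R omega = integral_R d omega with d omega = (∂Q/∂x - ∂P/∂y) dx ∧ dy.
  ∂Q/∂x = 4*x
  ∂P/∂y = 0
  integrand = ∂Q/∂x - ∂P/∂y = 4*x.
Integrating over R: integral_0^1 integral_0^{1-x} (4*x) dy dx = 2/3.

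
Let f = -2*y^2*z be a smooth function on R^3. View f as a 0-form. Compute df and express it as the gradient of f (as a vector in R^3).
df = (0) dx + (-4*y*z) dy + (-2*y^2) dz; grad f = (0, -4*y*z, -2*y^2)

For a 0-form f, d f = (∂f/∂x) dx + (∂f/∂y) dy + (∂f/∂z) dz. The components of the vector representation are exactly the entries of grad f in Cartesian coordinates:
  ∂f/∂x = 0
  ∂f/∂y = -4*y*z
  ∂f/∂z = -2*y^2.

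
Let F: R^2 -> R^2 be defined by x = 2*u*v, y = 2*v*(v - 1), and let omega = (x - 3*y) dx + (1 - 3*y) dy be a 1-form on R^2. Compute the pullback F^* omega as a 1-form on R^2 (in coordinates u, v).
F^* omega = (4*v^2*(u - 3*v + 3)) du + (4*u^2*v - 12*u*v^2 + 12*u*v - 24*v^3 + 36*v^2 - 8*v - 2) dv

Using F^*(f dg) = (f ∘ F) d(g ∘ F), substitute each coordinate x_i by F_i(u, v) in f_i, and replace dx_i by d F_i = (∂F_i/∂u) du + (∂F_i/∂v) dv.
  For the x component: f_1(F) = 2*v*(u - 3*v + 3); d F_1 = (2*v) du + (2*u) dv
  For the y component: f_2(F) = -6*v^2 + 6*v + 1; d F_2 = (0) du + (4*v - 2) dv
Combining and collecting du, dv coefficients:
  coeff of du: 4*v^2*(u - 3*v + 3)
  coeff of dv: 4*u^2*v - 12*u*v^2 + 12*u*v - 24*v^3 + 36*v^2 - 8*v - 2
F^* omega = (4*v^2*(u - 3*v + 3)) du + (4*u^2*v - 12*u*v^2 + 12*u*v - 24*v^3 + 36*v^2 - 8*v - 2) dv.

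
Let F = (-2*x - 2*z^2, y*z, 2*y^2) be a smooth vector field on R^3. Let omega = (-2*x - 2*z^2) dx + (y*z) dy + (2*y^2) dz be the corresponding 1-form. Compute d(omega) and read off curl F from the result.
d(omega) = (3*y) dy ∧ dz + (-4*z) dz ∧ dx + (0) dx ∧ dy; curl F = (3*y, -4*z, 0)

d omega = sum_{i<j} (∂f_j/∂x_i - ∂f_i/∂x_j) dx_i ∧ dx_j. Under the identification (dy ∧ dz, dz ∧ dx, dx ∧ dy) ↔ (e_x, e_y, e_z), the coefficients are exactly the components of curl F. Compute:
  ∂R/∂y - ∂Q/∂z = (4*y) - (y) = 3*y
  ∂P/∂z - ∂R/∂x = (-4*z) - (0) = -4*z
  ∂Q/∂x - ∂P/∂y = (0) - (0) = 0.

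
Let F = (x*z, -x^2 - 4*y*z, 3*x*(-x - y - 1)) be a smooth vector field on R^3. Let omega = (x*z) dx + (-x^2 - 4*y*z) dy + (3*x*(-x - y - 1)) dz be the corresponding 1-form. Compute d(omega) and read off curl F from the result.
d(omega) = (-3*x + 4*y) dy ∧ dz + (7*x + 3*y + 3) dz ∧ dx + (-2*x) dx ∧ dy; curl F = (-3*x + 4*y, 7*x + 3*y + 3, -2*x)

d omega = sum_{i<j} (∂f_j/∂x_i - ∂f_i/∂x_j) dx_i ∧ dx_j. Under the identification (dy ∧ dz, dz ∧ dx, dx ∧ dy) ↔ (e_x, e_y, e_z), the coefficients are exactly the components of curl F. Compute:
  ∂R/∂y - ∂Q/∂z = (-3*x) - (-4*y) = -3*x + 4*y
  ∂P/∂z - ∂R/∂x = (x) - (-6*x - 3*y - 3) = 7*x + 3*y + 3
  ∂Q/∂x - ∂P/∂y = (-2*x) - (0) = -2*x.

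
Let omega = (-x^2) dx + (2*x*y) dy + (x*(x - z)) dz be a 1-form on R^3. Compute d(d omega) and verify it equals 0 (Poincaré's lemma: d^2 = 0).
d(d omega) = 0

Step 1: d omega = sum_{i<j} (∂f_j/∂x_i - ∂f_i/∂x_j) dx_i ∧ dx_j:
  coeff of dx ∧ dy: 2*y
  coeff of dx ∧ dz: 2*x - z
  coeff of dy ∧ dz: 0
Step 2: Apply d again to each 2-form coefficient. The only possible 3-form in R^3 is dx ∧ dy ∧ dz, with coefficient
  ∂(coeff of dy∧dz)/∂x - ∂(coeff of dx∧dz)/∂y + ∂(coeff of dx∧dy)/∂z
  = ∂/∂x (0) - ∂/∂y (2*x - z) + ∂/∂z (2*y).
Each of these terms simplifies to sums of mixed partials that cancel in pairs. The result is 0 (by equality of mixed partials for smooth functions — Schwarz / Clairaut).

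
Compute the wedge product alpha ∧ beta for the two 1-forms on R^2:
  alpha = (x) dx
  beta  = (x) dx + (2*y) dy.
alpha ∧ beta = (2*x*y) dx ∧ dy

Distribute the wedge, using dx_i ∧ dx_j = -dx_j ∧ dx_i and dx_i ∧ dx_i = 0. For each pair (i, j) with i < j, the coefficient of dx_i ∧ dx_j in alpha ∧ beta is (alpha_i * beta_j - alpha_j * beta_i). Collecting: alpha ∧ beta = (2*x*y) dx ∧ dy.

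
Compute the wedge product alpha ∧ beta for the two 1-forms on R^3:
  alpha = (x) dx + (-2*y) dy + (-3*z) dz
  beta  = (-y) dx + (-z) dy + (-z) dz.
alpha ∧ beta = (-x*z - 2*y^2) dx ∧ dy + (-z*(x + 3*y)) dx ∧ dz + (z*(2*y - 3*z)) dy ∧ dz

Distribute the wedge, using dx_i ∧ dx_j = -dx_j ∧ dx_i and dx_i ∧ dx_i = 0. For each pair (i, j) with i < j, the coefficient of dx_i ∧ dx_j in alpha ∧ beta is (alpha_i * beta_j - alpha_j * beta_i). Collecting: alpha ∧ beta = (-x*z - 2*y^2) dx ∧ dy + (-z*(x + 3*y)) dx ∧ dz + (z*(2*y - 3*z)) dy ∧ dz.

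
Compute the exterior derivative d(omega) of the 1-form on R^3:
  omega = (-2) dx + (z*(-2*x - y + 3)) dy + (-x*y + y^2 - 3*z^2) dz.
d(omega) = (-2*z) dx ∧ dy + (-y) dx ∧ dz + (x + 3*y - 3) dy ∧ dz

For a 1-form omega = sum_i f_i dx_i, the exterior derivative is
  d(omega) = sum_{i < j} (∂f_j/∂x_i - ∂f_i/∂x_j) dx_i ∧ dx_j.
  coefficient of dx ∧ dy: ∂f_2/∂x - ∂f_1/∂y = ∂(z*(-2*x - y + 3))/∂x - ∂(-2)/∂y = -2*z
  coefficient of dx ∧ dz: ∂f_3/∂x - ∂f_1/∂z = ∂(-x*y + y^2 - 3*z^2)/∂x - ∂(-2)/∂z = -y
  coefficient of dy ∧ dz: ∂f_3/∂y - ∂f_2/∂z = ∂(-x*y + y^2 - 3*z^2)/∂y - ∂(z*(-2*x - y + 3))/∂z = x + 3*y - 3
Assembling: d(omega) = (-2*z) dx ∧ dy + (-y) dx ∧ dz + (x + 3*y - 3) dy ∧ dz.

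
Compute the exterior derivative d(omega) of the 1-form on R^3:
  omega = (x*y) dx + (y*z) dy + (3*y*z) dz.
d(omega) = (-x) dx ∧ dy + (-y + 3*z) dy ∧ dz

For a 1-form omega = sum_i f_i dx_i, the exterior derivative is
  d(omega) = sum_{i < j} (∂f_j/∂x_i - ∂f_i/∂x_j) dx_i ∧ dx_j.
  coefficient of dx ∧ dy: ∂f_2/∂x - ∂f_1/∂y = ∂(y*z)/∂x - ∂(x*y)/∂y = -x
  coefficient of dy ∧ dz: ∂f_3/∂y - ∂f_2/∂z = ∂(3*y*z)/∂y - ∂(y*z)/∂z = -y + 3*z
Assembling: d(omega) = (-x) dx ∧ dy + (-y + 3*z) dy ∧ dz.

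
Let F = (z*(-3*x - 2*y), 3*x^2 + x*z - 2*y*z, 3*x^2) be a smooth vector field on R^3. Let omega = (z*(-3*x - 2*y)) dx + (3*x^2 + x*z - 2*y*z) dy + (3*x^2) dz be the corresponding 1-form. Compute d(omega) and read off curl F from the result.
d(omega) = (-x + 2*y) dy ∧ dz + (-9*x - 2*y) dz ∧ dx + (6*x + 3*z) dx ∧ dy; curl F = (-x + 2*y, -9*x - 2*y, 6*x + 3*z)

d omega = sum_{i<j} (∂f_j/∂x_i - ∂f_i/∂x_j) dx_i ∧ dx_j. Under the identification (dy ∧ dz, dz ∧ dx, dx ∧ dy) ↔ (e_x, e_y, e_z), the coefficients are exactly the components of curl F. Compute:
  ∂R/∂y - ∂Q/∂z = (0) - (x - 2*y) = -x + 2*y
  ∂P/∂z - ∂R/∂x = (-3*x - 2*y) - (6*x) = -9*x - 2*y
  ∂Q/∂x - ∂P/∂y = (6*x + z) - (-2*z) = 6*x + 3*z.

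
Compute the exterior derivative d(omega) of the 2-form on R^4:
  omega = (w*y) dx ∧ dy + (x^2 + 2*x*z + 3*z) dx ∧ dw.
d(omega) = (y) dx ∧ dy ∧ dw + (-2*x - 3) dx ∧ dz ∧ dw

For a 2-form omega = sum_{i<j} g_{ij} dx_i ∧ dx_j, the exterior derivative is
  d(omega) = sum_{i<j} d(g_{ij}) ∧ dx_i ∧ dx_j = sum_{i<j, k} (∂g_{ij}/∂x_k) dx_k ∧ dx_i ∧ dx_j.
Expand each term, using dx_k ∧ dx_i ∧ dx_j = sgn(permutation) dx_{(a)} ∧ dx_{(b)} ∧ dx_{(c)} with (a < b < c) sorted:
  d(w*y) includes (∂/∂w)(w*y) dw = (y) dw, which multiplied by dx ∧ dy gives (y) dx ∧ dy ∧ dw
  d(x^2 + 2*x*z + 3*z) includes (∂/∂z)(x^2 + 2*x*z + 3*z) dz = (2*x + 3) dz, which multiplied by dx ∧ dw gives (-2*x - 3) dx ∧ dz ∧ dw
Collecting like 3-forms: d(omega) = (y) dx ∧ dy ∧ dw + (-2*x - 3) dx ∧ dz ∧ dw.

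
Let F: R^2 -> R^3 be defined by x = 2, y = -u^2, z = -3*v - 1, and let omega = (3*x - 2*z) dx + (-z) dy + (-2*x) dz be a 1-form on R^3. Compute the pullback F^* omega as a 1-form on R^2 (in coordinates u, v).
F^* omega = (2*u*(-3*v - 1)) du + (12) dv

Using F^*(f dg) = (f ∘ F) d(g ∘ F), substitute each coordinate x_i by F_i(u, v) in f_i, and replace dx_i by d F_i = (∂F_i/∂u) du + (∂F_i/∂v) dv.
  For the x component: f_1(F) = 6*v + 8; d F_1 = (0) du + (0) dv
  For the y component: f_2(F) = 3*v + 1; d F_2 = (-2*u) du + (0) dv
  For the z component: f_3(F) = -4; d F_3 = (0) du + (-3) dv
Combining and collecting du, dv coefficients:
  coeff of du: 2*u*(-3*v - 1)
  coeff of dv: 12
F^* omega = (2*u*(-3*v - 1)) du + (12) dv.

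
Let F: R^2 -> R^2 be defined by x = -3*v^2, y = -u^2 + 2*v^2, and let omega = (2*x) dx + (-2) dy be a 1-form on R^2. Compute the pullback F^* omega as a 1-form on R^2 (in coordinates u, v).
F^* omega = (4*u) du + (36*v^3 - 8*v) dv

Using F^*(f dg) = (f ∘ F) d(g ∘ F), substitute each coordinate x_i by F_i(u, v) in f_i, and replace dx_i by d F_i = (∂F_i/∂u) du + (∂F_i/∂v) dv.
  For the x component: f_1(F) = -6*v^2; d F_1 = (0) du + (-6*v) dv
  For the y component: f_2(F) = -2; d F_2 = (-2*u) du + (4*v) dv
Combining and collecting du, dv coefficients:
  coeff of du: 4*u
  coeff of dv: 36*v^3 - 8*v
F^* omega = (4*u) du + (36*v^3 - 8*v) dv.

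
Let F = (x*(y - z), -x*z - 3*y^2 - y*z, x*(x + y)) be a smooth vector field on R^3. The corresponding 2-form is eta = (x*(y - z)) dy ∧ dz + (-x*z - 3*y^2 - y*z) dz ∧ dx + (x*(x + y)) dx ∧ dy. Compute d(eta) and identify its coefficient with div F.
d(eta) = (-5*y - 2*z) dx ∧ dy ∧ dz; div F = -5*y - 2*z

For a 2-form in R^3 of the form above, applying d gives a 3-form with coefficient ∂P/∂x + ∂Q/∂y + ∂R/∂z:
  ∂P/∂x = y - z
  ∂Q/∂y = -6*y - z
  ∂R/∂z = 0
Sum = -5*y - 2*z, which is exactly div F.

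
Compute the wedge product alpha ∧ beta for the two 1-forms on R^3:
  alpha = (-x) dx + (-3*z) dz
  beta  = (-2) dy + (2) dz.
alpha ∧ beta = (2*x) dx ∧ dy + (-2*x) dx ∧ dz + (-6*z) dy ∧ dz

Distribute the wedge, using dx_i ∧ dx_j = -dx_j ∧ dx_i and dx_i ∧ dx_i = 0. For each pair (i, j) with i < j, the coefficient of dx_i ∧ dx_j in alpha ∧ beta is (alpha_i * beta_j - alpha_j * beta_i). Collecting: alpha ∧ beta = (2*x) dx ∧ dy + (-2*x) dx ∧ dz + (-6*z) dy ∧ dz.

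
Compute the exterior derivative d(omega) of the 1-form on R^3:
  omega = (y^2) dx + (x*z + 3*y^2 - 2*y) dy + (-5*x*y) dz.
d(omega) = (-2*y + z) dx ∧ dy + (-5*y) dx ∧ dz + (-6*x) dy ∧ dz

For a 1-form omega = sum_i f_i dx_i, the exterior derivative is
  d(omega) = sum_{i < j} (∂f_j/∂x_i - ∂f_i/∂x_j) dx_i ∧ dx_j.
  coefficient of dx ∧ dy: ∂f_2/∂x - ∂f_1/∂y = ∂(x*z + 3*y^2 - 2*y)/∂x - ∂(y^2)/∂y = -2*y + z
  coefficient of dx ∧ dz: ∂f_3/∂x - ∂f_1/∂z = ∂(-5*x*y)/∂x - ∂(y^2)/∂z = -5*y
  coefficient of dy ∧ dz: ∂f_3/∂y - ∂f_2/∂z = ∂(-5*x*y)/∂y - ∂(x*z + 3*y^2 - 2*y)/∂z = -6*x
Assembling: d(omega) = (-2*y + z) dx ∧ dy + (-5*y) dx ∧ dz + (-6*x) dy ∧ dz.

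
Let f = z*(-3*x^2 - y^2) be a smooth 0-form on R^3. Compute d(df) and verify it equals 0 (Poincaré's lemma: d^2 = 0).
d(df) = 0

Step 1: df = sum_i (∂f/∂x_i) dx_i = (-6*x*z) dx + (-2*y*z) dy + (-3*x^2 - y^2) dz.
Step 2: Apply d again. Using the 1-form formula, the coefficient of dx ∧ dy in d(df) is ∂^2 f/∂x ∂y - ∂^2 f/∂y ∂x = (0) - (0) = 0 (equality of mixed partials for smooth f).
Similarly for dx ∧ dz and dy ∧ dz — all coefficients vanish. So d(df) = 0.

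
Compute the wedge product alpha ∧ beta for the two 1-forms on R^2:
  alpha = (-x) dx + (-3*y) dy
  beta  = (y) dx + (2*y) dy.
alpha ∧ beta = (y*(-2*x + 3*y)) dx ∧ dy

Distribute the wedge, using dx_i ∧ dx_j = -dx_j ∧ dx_i and dx_i ∧ dx_i = 0. For each pair (i, j) with i < j, the coefficient of dx_i ∧ dx_j in alpha ∧ beta is (alpha_i * beta_j - alpha_j * beta_i). Collecting: alpha ∧ beta = (y*(-2*x + 3*y)) dx ∧ dy.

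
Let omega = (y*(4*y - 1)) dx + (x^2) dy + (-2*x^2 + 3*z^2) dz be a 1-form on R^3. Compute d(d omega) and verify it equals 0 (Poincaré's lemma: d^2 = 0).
d(d omega) = 0

Step 1: d omega = sum_{i<j} (∂f_j/∂x_i - ∂f_i/∂x_j) dx_i ∧ dx_j:
  coeff of dx ∧ dy: 2*x - 8*y + 1
  coeff of dx ∧ dz: -4*x
  coeff of dy ∧ dz: 0
Step 2: Apply d again to each 2-form coefficient. The only possible 3-form in R^3 is dx ∧ dy ∧ dz, with coefficient
  ∂(coeff of dy∧dz)/∂x - ∂(coeff of dx∧dz)/∂y + ∂(coeff of dx∧dy)/∂z
  = ∂/∂x (0) - ∂/∂y (-4*x) + ∂/∂z (2*x - 8*y + 1).
Each of these terms simplifies to sums of mixed partials that cancel in pairs. The result is 0 (by equality of mixed partials for smooth functions — Schwarz / Clairaut).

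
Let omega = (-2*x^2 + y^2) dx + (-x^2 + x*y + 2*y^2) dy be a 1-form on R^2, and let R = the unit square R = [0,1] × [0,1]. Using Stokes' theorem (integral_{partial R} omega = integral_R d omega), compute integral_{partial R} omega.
integral_(partial R) omega = -3/2

Stokes: integral_partial_R omega = integral_R d omega with d omega = (∂Q/∂x - ∂P/∂y) dx ∧ dy.
  ∂Q/∂x = -2*x + y
  ∂P/∂y = 2*y
  integrand = ∂Q/∂x - ∂P/∂y = -2*x - y.
Integrating over R: integral_0^1 integral_0^1 (-2*x - y) dx dy = -3/2.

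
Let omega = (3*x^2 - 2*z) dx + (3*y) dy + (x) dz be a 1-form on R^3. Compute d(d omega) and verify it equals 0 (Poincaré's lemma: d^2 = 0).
d(d omega) = 0

Step 1: d omega = sum_{i<j} (∂f_j/∂x_i - ∂f_i/∂x_j) dx_i ∧ dx_j:
  coeff of dx ∧ dy: 0
  coeff of dx ∧ dz: 3
  coeff of dy ∧ dz: 0
Step 2: Apply d again to each 2-form coefficient. The only possible 3-form in R^3 is dx ∧ dy ∧ dz, with coefficient
  ∂(coeff of dy∧dz)/∂x - ∂(coeff of dx∧dz)/∂y + ∂(coeff of dx∧dy)/∂z
  = ∂/∂x (0) - ∂/∂y (3) + ∂/∂z (0).
Each of these terms simplifies to sums of mixed partials that cancel in pairs. The result is 0 (by equality of mixed partials for smooth functions — Schwarz / Clairaut).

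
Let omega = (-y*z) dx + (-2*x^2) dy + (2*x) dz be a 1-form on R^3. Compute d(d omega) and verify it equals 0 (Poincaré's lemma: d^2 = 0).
d(d omega) = 0

Step 1: d omega = sum_{i<j} (∂f_j/∂x_i - ∂f_i/∂x_j) dx_i ∧ dx_j:
  coeff of dx ∧ dy: -4*x + z
  coeff of dx ∧ dz: y + 2
  coeff of dy ∧ dz: 0
Step 2: Apply d again to each 2-form coefficient. The only possible 3-form in R^3 is dx ∧ dy ∧ dz, with coefficient
  ∂(coeff of dy∧dz)/∂x - ∂(coeff of dx∧dz)/∂y + ∂(coeff of dx∧dy)/∂z
  = ∂/∂x (0) - ∂/∂y (y + 2) + ∂/∂z (-4*x + z).
Each of these terms simplifies to sums of mixed partials that cancel in pairs. The result is 0 (by equality of mixed partials for smooth functions — Schwarz / Clairaut).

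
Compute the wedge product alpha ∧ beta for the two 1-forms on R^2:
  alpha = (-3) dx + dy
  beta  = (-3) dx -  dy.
alpha ∧ beta = (6) dx ∧ dy

Distribute the wedge, using dx_i ∧ dx_j = -dx_j ∧ dx_i and dx_i ∧ dx_i = 0. For each pair (i, j) with i < j, the coefficient of dx_i ∧ dx_j in alpha ∧ beta is (alpha_i * beta_j - alpha_j * beta_i). Collecting: alpha ∧ beta = (6) dx ∧ dy.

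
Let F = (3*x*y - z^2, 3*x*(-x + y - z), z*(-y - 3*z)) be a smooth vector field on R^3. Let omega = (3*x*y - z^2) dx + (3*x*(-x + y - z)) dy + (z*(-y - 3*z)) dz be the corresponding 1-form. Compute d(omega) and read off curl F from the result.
d(omega) = (3*x - z) dy ∧ dz + (-2*z) dz ∧ dx + (-9*x + 3*y - 3*z) dx ∧ dy; curl F = (3*x - z, -2*z, -9*x + 3*y - 3*z)

d omega = sum_{i<j} (∂f_j/∂x_i - ∂f_i/∂x_j) dx_i ∧ dx_j. Under the identification (dy ∧ dz, dz ∧ dx, dx ∧ dy) ↔ (e_x, e_y, e_z), the coefficients are exactly the components of curl F. Compute:
  ∂R/∂y - ∂Q/∂z = (-z) - (-3*x) = 3*x - z
  ∂P/∂z - ∂R/∂x = (-2*z) - (0) = -2*z
  ∂Q/∂x - ∂P/∂y = (-6*x + 3*y - 3*z) - (3*x) = -9*x + 3*y - 3*z.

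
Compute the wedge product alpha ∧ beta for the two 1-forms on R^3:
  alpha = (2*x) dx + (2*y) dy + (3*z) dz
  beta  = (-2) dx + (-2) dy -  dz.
alpha ∧ beta = (-4*x + 4*y) dx ∧ dy + (-2*x + 6*z) dx ∧ dz + (-2*y + 6*z) dy ∧ dz

Distribute the wedge, using dx_i ∧ dx_j = -dx_j ∧ dx_i and dx_i ∧ dx_i = 0. For each pair (i, j) with i < j, the coefficient of dx_i ∧ dx_j in alpha ∧ beta is (alpha_i * beta_j - alpha_j * beta_i). Collecting: alpha ∧ beta = (-4*x + 4*y) dx ∧ dy + (-2*x + 6*z) dx ∧ dz + (-2*y + 6*z) dy ∧ dz.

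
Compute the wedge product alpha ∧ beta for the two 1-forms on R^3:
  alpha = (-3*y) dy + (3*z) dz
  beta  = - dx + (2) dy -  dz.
alpha ∧ beta = (-3*y) dx ∧ dy + (3*y - 6*z) dy ∧ dz + (3*z) dx ∧ dz

Distribute the wedge, using dx_i ∧ dx_j = -dx_j ∧ dx_i and dx_i ∧ dx_i = 0. For each pair (i, j) with i < j, the coefficient of dx_i ∧ dx_j in alpha ∧ beta is (alpha_i * beta_j - alpha_j * beta_i). Collecting: alpha ∧ beta = (-3*y) dx ∧ dy + (3*y - 6*z) dy ∧ dz + (3*z) dx ∧ dz.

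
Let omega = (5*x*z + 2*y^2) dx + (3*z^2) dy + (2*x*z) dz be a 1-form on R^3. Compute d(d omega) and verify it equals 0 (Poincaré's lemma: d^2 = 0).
d(d omega) = 0

Step 1: d omega = sum_{i<j} (∂f_j/∂x_i - ∂f_i/∂x_j) dx_i ∧ dx_j:
  coeff of dx ∧ dy: -4*y
  coeff of dx ∧ dz: -5*x + 2*z
  coeff of dy ∧ dz: -6*z
Step 2: Apply d again to each 2-form coefficient. The only possible 3-form in R^3 is dx ∧ dy ∧ dz, with coefficient
  ∂(coeff of dy∧dz)/∂x - ∂(coeff of dx∧dz)/∂y + ∂(coeff of dx∧dy)/∂z
  = ∂/∂x (-6*z) - ∂/∂y (-5*x + 2*z) + ∂/∂z (-4*y).
Each of these terms simplifies to sums of mixed partials that cancel in pairs. The result is 0 (by equality of mixed partials for smooth functions — Schwarz / Clairaut).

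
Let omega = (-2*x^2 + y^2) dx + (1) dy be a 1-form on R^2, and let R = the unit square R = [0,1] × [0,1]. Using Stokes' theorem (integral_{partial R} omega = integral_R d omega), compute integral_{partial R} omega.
integral_(partial R) omega = -1

Stokes: integral_partial_R omega = integral_R d omega with d omega = (∂Q/∂x - ∂P/∂y) dx ∧ dy.
  ∂Q/∂x = 0
  ∂P/∂y = 2*y
  integrand = ∂Q/∂x - ∂P/∂y = -2*y.
Integrating over R: integral_0^1 integral_0^1 (-2*y) dx dy = -1.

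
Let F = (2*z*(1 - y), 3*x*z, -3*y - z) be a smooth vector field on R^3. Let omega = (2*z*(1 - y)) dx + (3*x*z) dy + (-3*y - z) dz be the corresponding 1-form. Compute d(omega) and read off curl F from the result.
d(omega) = (-3*x - 3) dy ∧ dz + (2 - 2*y) dz ∧ dx + (5*z) dx ∧ dy; curl F = (-3*x - 3, 2 - 2*y, 5*z)

d omega = sum_{i<j} (∂f_j/∂x_i - ∂f_i/∂x_j) dx_i ∧ dx_j. Under the identification (dy ∧ dz, dz ∧ dx, dx ∧ dy) ↔ (e_x, e_y, e_z), the coefficients are exactly the components of curl F. Compute:
  ∂R/∂y - ∂Q/∂z = (-3) - (3*x) = -3*x - 3
  ∂P/∂z - ∂R/∂x = (2 - 2*y) - (0) = 2 - 2*y
  ∂Q/∂x - ∂P/∂y = (3*z) - (-2*z) = 5*z.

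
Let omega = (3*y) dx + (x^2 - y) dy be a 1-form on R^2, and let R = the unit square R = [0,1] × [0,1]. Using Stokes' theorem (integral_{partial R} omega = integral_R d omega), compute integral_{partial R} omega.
integral_(partial R) omega = -2

Stokes: integral_partial_R omega = integral_R d omega with d omega = (∂Q/∂x - ∂P/∂y) dx ∧ dy.
  ∂Q/∂x = 2*x
  ∂P/∂y = 3
  integrand = ∂Q/∂x - ∂P/∂y = 2*x - 3.
Integrating over R: integral_0^1 integral_0^1 (2*x - 3) dx dy = -2.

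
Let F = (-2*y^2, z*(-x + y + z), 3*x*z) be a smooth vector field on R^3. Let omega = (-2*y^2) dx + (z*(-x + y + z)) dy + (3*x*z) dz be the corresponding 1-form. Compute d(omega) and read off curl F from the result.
d(omega) = (x - y - 2*z) dy ∧ dz + (-3*z) dz ∧ dx + (4*y - z) dx ∧ dy; curl F = (x - y - 2*z, -3*z, 4*y - z)

d omega = sum_{i<j} (∂f_j/∂x_i - ∂f_i/∂x_j) dx_i ∧ dx_j. Under the identification (dy ∧ dz, dz ∧ dx, dx ∧ dy) ↔ (e_x, e_y, e_z), the coefficients are exactly the components of curl F. Compute:
  ∂R/∂y - ∂Q/∂z = (0) - (-x + y + 2*z) = x - y - 2*z
  ∂P/∂z - ∂R/∂x = (0) - (3*z) = -3*z
  ∂Q/∂x - ∂P/∂y = (-z) - (-4*y) = 4*y - z.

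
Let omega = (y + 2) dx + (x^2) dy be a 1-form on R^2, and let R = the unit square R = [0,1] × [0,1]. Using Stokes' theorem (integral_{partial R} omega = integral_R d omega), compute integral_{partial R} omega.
integral_(partial R) omega = 0

Stokes: integral_partial_R omega = integral_R d omega with d omega = (∂Q/∂x - ∂P/∂y) dx ∧ dy.
  ∂Q/∂x = 2*x
  ∂P/∂y = 1
  integrand = ∂Q/∂x - ∂P/∂y = 2*x - 1.
Integrating over R: integral_0^1 integral_0^1 (2*x - 1) dx dy = 0.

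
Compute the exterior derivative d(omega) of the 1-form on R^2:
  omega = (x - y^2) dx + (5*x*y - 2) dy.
d(omega) = (7*y) dx ∧ dy

For a 1-form omega = sum_i f_i dx_i, the exterior derivative is
  d(omega) = sum_{i < j} (∂f_j/∂x_i - ∂f_i/∂x_j) dx_i ∧ dx_j.
  coefficient of dx ∧ dy: ∂f_2/∂x - ∂f_1/∂y = ∂(5*x*y - 2)/∂x - ∂(x - y^2)/∂y = 7*y
Assembling: d(omega) = (7*y) dx ∧ dy.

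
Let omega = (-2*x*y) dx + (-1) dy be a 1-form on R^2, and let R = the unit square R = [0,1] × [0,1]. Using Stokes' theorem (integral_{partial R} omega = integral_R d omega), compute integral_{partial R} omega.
integral_(partial R) omega = 1

Stokes: integral_partial_R omega = integral_R d omega with d omega = (∂Q/∂x - ∂P/∂y) dx ∧ dy.
  ∂Q/∂x = 0
  ∂P/∂y = -2*x
  integrand = ∂Q/∂x - ∂P/∂y = 2*x.
Integrating over R: integral_0^1 integral_0^1 (2*x) dx dy = 1.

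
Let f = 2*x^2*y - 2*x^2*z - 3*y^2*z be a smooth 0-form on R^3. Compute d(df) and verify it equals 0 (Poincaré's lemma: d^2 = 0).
d(df) = 0

Step 1: df = sum_i (∂f/∂x_i) dx_i = (4*x*(y - z)) dx + (2*x^2 - 6*y*z) dy + (-2*x^2 - 3*y^2) dz.
Step 2: Apply d again. Using the 1-form formula, the coefficient of dx ∧ dy in d(df) is ∂^2 f/∂x ∂y - ∂^2 f/∂y ∂x = (4*x) - (4*x) = 0 (equality of mixed partials for smooth f).
Similarly for dx ∧ dz and dy ∧ dz — all coefficients vanish. So d(df) = 0.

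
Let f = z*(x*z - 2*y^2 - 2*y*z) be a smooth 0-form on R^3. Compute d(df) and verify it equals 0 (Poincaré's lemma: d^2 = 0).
d(df) = 0

Step 1: df = sum_i (∂f/∂x_i) dx_i = (z^2) dx + (2*z*(-2*y - z)) dy + (2*x*z - 2*y^2 - 4*y*z) dz.
Step 2: Apply d again. Using the 1-form formula, the coefficient of dx ∧ dy in d(df) is ∂^2 f/∂x ∂y - ∂^2 f/∂y ∂x = (0) - (0) = 0 (equality of mixed partials for smooth f).
Similarly for dx ∧ dz and dy ∧ dz — all coefficients vanish. So d(df) = 0.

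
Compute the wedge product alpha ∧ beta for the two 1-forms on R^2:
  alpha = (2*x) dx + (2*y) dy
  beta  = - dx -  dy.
alpha ∧ beta = (-2*x + 2*y) dx ∧ dy

Distribute the wedge, using dx_i ∧ dx_j = -dx_j ∧ dx_i and dx_i ∧ dx_i = 0. For each pair (i, j) with i < j, the coefficient of dx_i ∧ dx_j in alpha ∧ beta is (alpha_i * beta_j - alpha_j * beta_i). Collecting: alpha ∧ beta = (-2*x + 2*y) dx ∧ dy.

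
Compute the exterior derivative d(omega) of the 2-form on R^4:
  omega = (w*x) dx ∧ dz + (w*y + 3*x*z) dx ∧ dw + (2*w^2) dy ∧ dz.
d(omega) = (-2*x) dx ∧ dz ∧ dw + (-w) dx ∧ dy ∧ dw + (4*w) dy ∧ dz ∧ dw

For a 2-form omega = sum_{i<j} g_{ij} dx_i ∧ dx_j, the exterior derivative is
  d(omega) = sum_{i<j} d(g_{ij}) ∧ dx_i ∧ dx_j = sum_{i<j, k} (∂g_{ij}/∂x_k) dx_k ∧ dx_i ∧ dx_j.
Expand each term, using dx_k ∧ dx_i ∧ dx_j = sgn(permutation) dx_{(a)} ∧ dx_{(b)} ∧ dx_{(c)} with (a < b < c) sorted:
  d(w*x) includes (∂/∂w)(w*x) dw = (x) dw, which multiplied by dx ∧ dz gives (x) dx ∧ dz ∧ dw
  d(w*y + 3*x*z) includes (∂/∂y)(w*y + 3*x*z) dy = (w) dy, which multiplied by dx ∧ dw gives (-w) dx ∧ dy ∧ dw
  d(w*y + 3*x*z) includes (∂/∂z)(w*y + 3*x*z) dz = (3*x) dz, which multiplied by dx ∧ dw gives (-3*x) dx ∧ dz ∧ dw
  d(2*w^2) includes (∂/∂w)(2*w^2) dw = (4*w) dw, which multiplied by dy ∧ dz gives (4*w) dy ∧ dz ∧ dw
Collecting like 3-forms: d(omega) = (-2*x) dx ∧ dz ∧ dw + (-w) dx ∧ dy ∧ dw + (4*w) dy ∧ dz ∧ dw.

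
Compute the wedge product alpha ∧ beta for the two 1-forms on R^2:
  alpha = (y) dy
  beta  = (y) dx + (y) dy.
alpha ∧ beta = (-y^2) dx ∧ dy

Distribute the wedge, using dx_i ∧ dx_j = -dx_j ∧ dx_i and dx_i ∧ dx_i = 0. For each pair (i, j) with i < j, the coefficient of dx_i ∧ dx_j in alpha ∧ beta is (alpha_i * beta_j - alpha_j * beta_i). Collecting: alpha ∧ beta = (-y^2) dx ∧ dy.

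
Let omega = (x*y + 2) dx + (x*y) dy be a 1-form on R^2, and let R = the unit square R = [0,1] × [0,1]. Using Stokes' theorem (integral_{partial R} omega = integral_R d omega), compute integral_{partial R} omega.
integral_(partial R) omega = 0

Stokes: integral_partial_R omega = integral_R d omega with d omega = (∂Q/∂x - ∂P/∂y) dx ∧ dy.
  ∂Q/∂x = y
  ∂P/∂y = x
  integrand = ∂Q/∂x - ∂P/∂y = -x + y.
Integrating over R: integral_0^1 integral_0^1 (-x + y) dx dy = 0.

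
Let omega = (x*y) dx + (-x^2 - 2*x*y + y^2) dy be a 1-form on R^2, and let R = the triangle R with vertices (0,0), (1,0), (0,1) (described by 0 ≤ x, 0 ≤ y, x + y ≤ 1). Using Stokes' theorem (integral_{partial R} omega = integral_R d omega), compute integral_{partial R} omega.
integral_(partial R) omega = -5/6

Stokes: integral_partial_R omega = integral_R d omega with d omega = (∂Q/∂x - ∂P/∂y) dx ∧ dy.
  ∂Q/∂x = -2*x - 2*y
  ∂P/∂y = x
  integrand = ∂Q/∂x - ∂P/∂y = -3*x - 2*y.
Integrating over R: integral_0^1 integral_0^{1-x} (-3*x - 2*y) dy dx = -5/6.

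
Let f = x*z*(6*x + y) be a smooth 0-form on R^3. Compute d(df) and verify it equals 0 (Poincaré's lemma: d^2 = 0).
d(df) = 0

Step 1: df = sum_i (∂f/∂x_i) dx_i = (z*(12*x + y)) dx + (x*z) dy + (x*(6*x + y)) dz.
Step 2: Apply d again. Using the 1-form formula, the coefficient of dx ∧ dy in d(df) is ∂^2 f/∂x ∂y - ∂^2 f/∂y ∂x = (z) - (z) = 0 (equality of mixed partials for smooth f).
Similarly for dx ∧ dz and dy ∧ dz — all coefficients vanish. So d(df) = 0.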